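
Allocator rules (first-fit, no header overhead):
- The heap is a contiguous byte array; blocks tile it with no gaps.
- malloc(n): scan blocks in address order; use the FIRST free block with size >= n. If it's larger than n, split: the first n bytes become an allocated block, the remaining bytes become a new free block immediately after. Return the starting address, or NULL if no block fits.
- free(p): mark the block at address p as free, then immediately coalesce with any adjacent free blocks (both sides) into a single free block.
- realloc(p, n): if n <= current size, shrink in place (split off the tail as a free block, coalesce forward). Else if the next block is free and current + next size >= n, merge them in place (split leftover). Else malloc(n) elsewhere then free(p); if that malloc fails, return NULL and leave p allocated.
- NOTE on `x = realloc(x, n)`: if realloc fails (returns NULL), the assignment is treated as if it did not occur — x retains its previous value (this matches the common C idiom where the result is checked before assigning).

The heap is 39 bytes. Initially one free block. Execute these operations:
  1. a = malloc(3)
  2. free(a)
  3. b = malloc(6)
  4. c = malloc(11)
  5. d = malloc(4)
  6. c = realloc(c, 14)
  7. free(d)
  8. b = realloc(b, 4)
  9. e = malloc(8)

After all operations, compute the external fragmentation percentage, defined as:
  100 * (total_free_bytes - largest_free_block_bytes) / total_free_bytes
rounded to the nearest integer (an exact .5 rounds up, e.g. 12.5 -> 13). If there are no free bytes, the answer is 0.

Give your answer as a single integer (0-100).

Answer: 31

Derivation:
Op 1: a = malloc(3) -> a = 0; heap: [0-2 ALLOC][3-38 FREE]
Op 2: free(a) -> (freed a); heap: [0-38 FREE]
Op 3: b = malloc(6) -> b = 0; heap: [0-5 ALLOC][6-38 FREE]
Op 4: c = malloc(11) -> c = 6; heap: [0-5 ALLOC][6-16 ALLOC][17-38 FREE]
Op 5: d = malloc(4) -> d = 17; heap: [0-5 ALLOC][6-16 ALLOC][17-20 ALLOC][21-38 FREE]
Op 6: c = realloc(c, 14) -> c = 21; heap: [0-5 ALLOC][6-16 FREE][17-20 ALLOC][21-34 ALLOC][35-38 FREE]
Op 7: free(d) -> (freed d); heap: [0-5 ALLOC][6-20 FREE][21-34 ALLOC][35-38 FREE]
Op 8: b = realloc(b, 4) -> b = 0; heap: [0-3 ALLOC][4-20 FREE][21-34 ALLOC][35-38 FREE]
Op 9: e = malloc(8) -> e = 4; heap: [0-3 ALLOC][4-11 ALLOC][12-20 FREE][21-34 ALLOC][35-38 FREE]
Free blocks: [9 4] total_free=13 largest=9 -> 100*(13-9)/13 = 400/13 ≈ 30.769 -> rounds to 31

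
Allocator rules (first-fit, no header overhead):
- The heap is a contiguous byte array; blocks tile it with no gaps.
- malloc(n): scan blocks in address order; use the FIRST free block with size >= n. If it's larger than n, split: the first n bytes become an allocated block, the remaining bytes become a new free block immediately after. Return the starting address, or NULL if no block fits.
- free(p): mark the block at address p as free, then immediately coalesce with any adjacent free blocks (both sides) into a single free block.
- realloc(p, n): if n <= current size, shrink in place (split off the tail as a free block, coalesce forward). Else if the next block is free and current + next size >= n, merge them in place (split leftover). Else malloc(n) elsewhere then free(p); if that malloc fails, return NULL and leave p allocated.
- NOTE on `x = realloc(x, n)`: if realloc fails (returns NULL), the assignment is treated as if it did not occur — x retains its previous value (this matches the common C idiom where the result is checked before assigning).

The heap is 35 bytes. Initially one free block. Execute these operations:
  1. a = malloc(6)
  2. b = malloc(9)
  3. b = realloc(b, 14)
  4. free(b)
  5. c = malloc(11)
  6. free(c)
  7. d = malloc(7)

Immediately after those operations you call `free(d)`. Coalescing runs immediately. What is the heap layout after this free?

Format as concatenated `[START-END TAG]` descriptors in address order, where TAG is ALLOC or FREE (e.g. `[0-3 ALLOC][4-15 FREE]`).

Answer: [0-5 ALLOC][6-34 FREE]

Derivation:
Op 1: a = malloc(6) -> a = 0; heap: [0-5 ALLOC][6-34 FREE]
Op 2: b = malloc(9) -> b = 6; heap: [0-5 ALLOC][6-14 ALLOC][15-34 FREE]
Op 3: b = realloc(b, 14) -> b = 6; heap: [0-5 ALLOC][6-19 ALLOC][20-34 FREE]
Op 4: free(b) -> (freed b); heap: [0-5 ALLOC][6-34 FREE]
Op 5: c = malloc(11) -> c = 6; heap: [0-5 ALLOC][6-16 ALLOC][17-34 FREE]
Op 6: free(c) -> (freed c); heap: [0-5 ALLOC][6-34 FREE]
Op 7: d = malloc(7) -> d = 6; heap: [0-5 ALLOC][6-12 ALLOC][13-34 FREE]
free(d): d = 6 -> block [6-12 ALLOC]; mark free, coalesce with adjacent free neighbors -> [0-5 ALLOC][6-34 FREE]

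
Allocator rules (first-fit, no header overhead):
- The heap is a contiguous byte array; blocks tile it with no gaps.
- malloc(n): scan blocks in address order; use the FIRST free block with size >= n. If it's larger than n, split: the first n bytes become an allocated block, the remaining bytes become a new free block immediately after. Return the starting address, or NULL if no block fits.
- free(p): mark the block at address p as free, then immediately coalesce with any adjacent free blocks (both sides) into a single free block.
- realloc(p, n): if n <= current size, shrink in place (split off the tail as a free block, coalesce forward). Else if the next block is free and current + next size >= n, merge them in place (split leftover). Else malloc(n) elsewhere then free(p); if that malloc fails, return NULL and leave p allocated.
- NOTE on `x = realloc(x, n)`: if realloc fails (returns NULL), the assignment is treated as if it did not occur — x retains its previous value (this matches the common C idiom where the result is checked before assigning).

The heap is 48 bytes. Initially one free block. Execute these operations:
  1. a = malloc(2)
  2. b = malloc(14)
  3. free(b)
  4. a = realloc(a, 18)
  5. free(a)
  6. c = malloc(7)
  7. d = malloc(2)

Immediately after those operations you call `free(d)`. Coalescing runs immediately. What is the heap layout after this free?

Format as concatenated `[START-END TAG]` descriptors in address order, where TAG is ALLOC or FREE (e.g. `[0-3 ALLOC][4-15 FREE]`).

Answer: [0-6 ALLOC][7-47 FREE]

Derivation:
Op 1: a = malloc(2) -> a = 0; heap: [0-1 ALLOC][2-47 FREE]
Op 2: b = malloc(14) -> b = 2; heap: [0-1 ALLOC][2-15 ALLOC][16-47 FREE]
Op 3: free(b) -> (freed b); heap: [0-1 ALLOC][2-47 FREE]
Op 4: a = realloc(a, 18) -> a = 0; heap: [0-17 ALLOC][18-47 FREE]
Op 5: free(a) -> (freed a); heap: [0-47 FREE]
Op 6: c = malloc(7) -> c = 0; heap: [0-6 ALLOC][7-47 FREE]
Op 7: d = malloc(2) -> d = 7; heap: [0-6 ALLOC][7-8 ALLOC][9-47 FREE]
free(d): d = 7 -> block [7-8 ALLOC]; mark free, coalesce with adjacent free neighbors -> [0-6 ALLOC][7-47 FREE]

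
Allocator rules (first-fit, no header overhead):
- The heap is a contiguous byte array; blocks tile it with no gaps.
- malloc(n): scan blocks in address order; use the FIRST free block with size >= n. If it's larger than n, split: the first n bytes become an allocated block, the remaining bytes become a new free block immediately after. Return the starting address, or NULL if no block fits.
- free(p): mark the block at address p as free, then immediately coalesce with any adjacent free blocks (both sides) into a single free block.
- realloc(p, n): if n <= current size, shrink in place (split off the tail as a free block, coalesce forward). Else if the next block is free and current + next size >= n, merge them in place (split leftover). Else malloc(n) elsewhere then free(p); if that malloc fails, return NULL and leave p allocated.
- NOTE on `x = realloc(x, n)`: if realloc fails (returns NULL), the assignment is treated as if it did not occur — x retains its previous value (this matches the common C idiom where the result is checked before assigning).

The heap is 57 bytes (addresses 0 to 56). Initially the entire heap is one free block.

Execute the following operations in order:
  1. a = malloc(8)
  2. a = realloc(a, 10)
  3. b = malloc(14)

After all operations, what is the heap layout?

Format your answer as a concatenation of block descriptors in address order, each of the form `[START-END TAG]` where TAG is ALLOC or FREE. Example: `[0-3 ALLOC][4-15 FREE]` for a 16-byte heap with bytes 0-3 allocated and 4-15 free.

Op 1: a = malloc(8) -> a = 0; heap: [0-7 ALLOC][8-56 FREE]
Op 2: a = realloc(a, 10) -> a = 0; heap: [0-9 ALLOC][10-56 FREE]
Op 3: b = malloc(14) -> b = 10; heap: [0-9 ALLOC][10-23 ALLOC][24-56 FREE]

Answer: [0-9 ALLOC][10-23 ALLOC][24-56 FREE]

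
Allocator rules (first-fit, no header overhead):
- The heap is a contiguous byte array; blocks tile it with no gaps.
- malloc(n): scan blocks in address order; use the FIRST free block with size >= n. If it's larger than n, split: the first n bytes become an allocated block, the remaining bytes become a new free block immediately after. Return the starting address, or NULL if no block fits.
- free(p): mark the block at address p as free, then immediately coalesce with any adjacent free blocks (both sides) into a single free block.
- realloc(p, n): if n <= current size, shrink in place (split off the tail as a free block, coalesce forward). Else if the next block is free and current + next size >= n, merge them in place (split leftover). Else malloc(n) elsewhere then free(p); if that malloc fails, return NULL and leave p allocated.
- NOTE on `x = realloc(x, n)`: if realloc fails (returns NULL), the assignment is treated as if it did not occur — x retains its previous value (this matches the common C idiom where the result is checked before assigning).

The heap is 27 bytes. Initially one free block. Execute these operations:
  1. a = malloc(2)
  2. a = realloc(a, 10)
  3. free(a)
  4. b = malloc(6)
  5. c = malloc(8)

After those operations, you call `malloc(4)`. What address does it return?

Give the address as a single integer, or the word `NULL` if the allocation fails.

Op 1: a = malloc(2) -> a = 0; heap: [0-1 ALLOC][2-26 FREE]
Op 2: a = realloc(a, 10) -> a = 0; heap: [0-9 ALLOC][10-26 FREE]
Op 3: free(a) -> (freed a); heap: [0-26 FREE]
Op 4: b = malloc(6) -> b = 0; heap: [0-5 ALLOC][6-26 FREE]
Op 5: c = malloc(8) -> c = 6; heap: [0-5 ALLOC][6-13 ALLOC][14-26 FREE]
malloc(4): first-fit scan over [0-5 ALLOC][6-13 ALLOC][14-26 FREE] -> 14

Answer: 14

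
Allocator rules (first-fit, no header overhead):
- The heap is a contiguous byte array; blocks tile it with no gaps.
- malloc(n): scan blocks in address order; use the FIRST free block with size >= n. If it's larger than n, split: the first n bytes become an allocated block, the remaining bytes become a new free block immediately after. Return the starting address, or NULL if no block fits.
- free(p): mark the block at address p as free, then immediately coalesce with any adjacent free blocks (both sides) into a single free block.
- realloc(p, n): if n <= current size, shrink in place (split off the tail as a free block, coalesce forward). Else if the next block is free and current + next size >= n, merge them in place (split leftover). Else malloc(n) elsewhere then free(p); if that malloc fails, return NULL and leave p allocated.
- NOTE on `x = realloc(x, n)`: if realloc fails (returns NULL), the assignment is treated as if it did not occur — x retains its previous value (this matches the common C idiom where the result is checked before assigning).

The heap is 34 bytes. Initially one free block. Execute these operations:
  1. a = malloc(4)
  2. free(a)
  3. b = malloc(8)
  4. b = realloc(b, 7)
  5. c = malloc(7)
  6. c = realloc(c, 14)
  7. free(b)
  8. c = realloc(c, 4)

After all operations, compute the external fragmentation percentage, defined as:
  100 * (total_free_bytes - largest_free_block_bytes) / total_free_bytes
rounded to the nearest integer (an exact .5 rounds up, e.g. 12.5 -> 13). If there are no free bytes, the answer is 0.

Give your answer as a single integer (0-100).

Answer: 23

Derivation:
Op 1: a = malloc(4) -> a = 0; heap: [0-3 ALLOC][4-33 FREE]
Op 2: free(a) -> (freed a); heap: [0-33 FREE]
Op 3: b = malloc(8) -> b = 0; heap: [0-7 ALLOC][8-33 FREE]
Op 4: b = realloc(b, 7) -> b = 0; heap: [0-6 ALLOC][7-33 FREE]
Op 5: c = malloc(7) -> c = 7; heap: [0-6 ALLOC][7-13 ALLOC][14-33 FREE]
Op 6: c = realloc(c, 14) -> c = 7; heap: [0-6 ALLOC][7-20 ALLOC][21-33 FREE]
Op 7: free(b) -> (freed b); heap: [0-6 FREE][7-20 ALLOC][21-33 FREE]
Op 8: c = realloc(c, 4) -> c = 7; heap: [0-6 FREE][7-10 ALLOC][11-33 FREE]
Free blocks: [7 23] total_free=30 largest=23 -> 100*(30-23)/30 = 700/30 ≈ 23.333 -> rounds to 23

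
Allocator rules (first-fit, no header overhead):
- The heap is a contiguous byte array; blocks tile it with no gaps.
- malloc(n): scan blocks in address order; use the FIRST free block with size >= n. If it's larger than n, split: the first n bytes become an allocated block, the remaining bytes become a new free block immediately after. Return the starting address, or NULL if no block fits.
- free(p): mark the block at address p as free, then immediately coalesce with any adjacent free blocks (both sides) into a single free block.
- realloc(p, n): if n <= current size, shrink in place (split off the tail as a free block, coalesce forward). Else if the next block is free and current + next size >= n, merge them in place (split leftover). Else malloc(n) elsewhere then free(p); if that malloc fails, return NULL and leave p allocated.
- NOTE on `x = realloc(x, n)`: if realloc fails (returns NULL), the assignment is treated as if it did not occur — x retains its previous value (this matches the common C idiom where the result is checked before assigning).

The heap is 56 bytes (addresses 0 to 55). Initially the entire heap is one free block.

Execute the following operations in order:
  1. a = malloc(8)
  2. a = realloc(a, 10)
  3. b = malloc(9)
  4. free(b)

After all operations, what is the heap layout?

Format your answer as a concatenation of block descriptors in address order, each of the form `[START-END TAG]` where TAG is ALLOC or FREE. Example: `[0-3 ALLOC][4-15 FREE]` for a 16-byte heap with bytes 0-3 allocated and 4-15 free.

Answer: [0-9 ALLOC][10-55 FREE]

Derivation:
Op 1: a = malloc(8) -> a = 0; heap: [0-7 ALLOC][8-55 FREE]
Op 2: a = realloc(a, 10) -> a = 0; heap: [0-9 ALLOC][10-55 FREE]
Op 3: b = malloc(9) -> b = 10; heap: [0-9 ALLOC][10-18 ALLOC][19-55 FREE]
Op 4: free(b) -> (freed b); heap: [0-9 ALLOC][10-55 FREE]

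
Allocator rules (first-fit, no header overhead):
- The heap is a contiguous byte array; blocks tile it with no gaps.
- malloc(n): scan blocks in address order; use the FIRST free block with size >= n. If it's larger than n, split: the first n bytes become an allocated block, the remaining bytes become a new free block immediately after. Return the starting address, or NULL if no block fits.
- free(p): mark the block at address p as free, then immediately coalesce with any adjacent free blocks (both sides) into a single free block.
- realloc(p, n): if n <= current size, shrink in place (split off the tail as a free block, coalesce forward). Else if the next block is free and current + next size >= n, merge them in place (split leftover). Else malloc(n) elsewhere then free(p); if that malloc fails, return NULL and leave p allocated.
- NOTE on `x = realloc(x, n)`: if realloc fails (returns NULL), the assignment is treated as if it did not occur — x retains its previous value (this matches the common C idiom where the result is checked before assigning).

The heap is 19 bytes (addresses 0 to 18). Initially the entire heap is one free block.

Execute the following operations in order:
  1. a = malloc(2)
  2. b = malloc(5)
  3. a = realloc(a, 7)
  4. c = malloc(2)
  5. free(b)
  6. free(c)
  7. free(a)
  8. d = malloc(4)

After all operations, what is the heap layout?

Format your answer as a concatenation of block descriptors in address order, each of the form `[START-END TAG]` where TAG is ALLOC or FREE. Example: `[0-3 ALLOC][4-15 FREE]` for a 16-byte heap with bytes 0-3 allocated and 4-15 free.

Answer: [0-3 ALLOC][4-18 FREE]

Derivation:
Op 1: a = malloc(2) -> a = 0; heap: [0-1 ALLOC][2-18 FREE]
Op 2: b = malloc(5) -> b = 2; heap: [0-1 ALLOC][2-6 ALLOC][7-18 FREE]
Op 3: a = realloc(a, 7) -> a = 7; heap: [0-1 FREE][2-6 ALLOC][7-13 ALLOC][14-18 FREE]
Op 4: c = malloc(2) -> c = 0; heap: [0-1 ALLOC][2-6 ALLOC][7-13 ALLOC][14-18 FREE]
Op 5: free(b) -> (freed b); heap: [0-1 ALLOC][2-6 FREE][7-13 ALLOC][14-18 FREE]
Op 6: free(c) -> (freed c); heap: [0-6 FREE][7-13 ALLOC][14-18 FREE]
Op 7: free(a) -> (freed a); heap: [0-18 FREE]
Op 8: d = malloc(4) -> d = 0; heap: [0-3 ALLOC][4-18 FREE]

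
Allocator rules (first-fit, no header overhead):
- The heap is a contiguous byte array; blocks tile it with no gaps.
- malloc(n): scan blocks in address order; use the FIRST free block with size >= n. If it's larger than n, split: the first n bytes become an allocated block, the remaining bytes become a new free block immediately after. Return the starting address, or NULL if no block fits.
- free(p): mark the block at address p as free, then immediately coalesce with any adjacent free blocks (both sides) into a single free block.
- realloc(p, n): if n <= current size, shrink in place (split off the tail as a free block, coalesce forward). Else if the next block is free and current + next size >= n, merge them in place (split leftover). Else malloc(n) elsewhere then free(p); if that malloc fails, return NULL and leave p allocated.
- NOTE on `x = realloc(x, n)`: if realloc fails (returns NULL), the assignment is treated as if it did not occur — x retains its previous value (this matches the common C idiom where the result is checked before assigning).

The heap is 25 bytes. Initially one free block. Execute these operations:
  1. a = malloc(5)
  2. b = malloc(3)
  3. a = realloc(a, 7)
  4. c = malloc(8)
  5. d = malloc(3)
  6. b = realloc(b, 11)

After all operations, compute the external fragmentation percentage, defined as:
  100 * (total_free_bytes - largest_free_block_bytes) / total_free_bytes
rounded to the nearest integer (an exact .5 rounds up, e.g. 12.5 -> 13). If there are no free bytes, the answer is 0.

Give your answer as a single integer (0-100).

Op 1: a = malloc(5) -> a = 0; heap: [0-4 ALLOC][5-24 FREE]
Op 2: b = malloc(3) -> b = 5; heap: [0-4 ALLOC][5-7 ALLOC][8-24 FREE]
Op 3: a = realloc(a, 7) -> a = 8; heap: [0-4 FREE][5-7 ALLOC][8-14 ALLOC][15-24 FREE]
Op 4: c = malloc(8) -> c = 15; heap: [0-4 FREE][5-7 ALLOC][8-14 ALLOC][15-22 ALLOC][23-24 FREE]
Op 5: d = malloc(3) -> d = 0; heap: [0-2 ALLOC][3-4 FREE][5-7 ALLOC][8-14 ALLOC][15-22 ALLOC][23-24 FREE]
Op 6: b = realloc(b, 11) -> NULL (b unchanged); heap: [0-2 ALLOC][3-4 FREE][5-7 ALLOC][8-14 ALLOC][15-22 ALLOC][23-24 FREE]
Free blocks: [2 2] total_free=4 largest=2 -> 100*(4-2)/4 = 200/4 = 50

Answer: 50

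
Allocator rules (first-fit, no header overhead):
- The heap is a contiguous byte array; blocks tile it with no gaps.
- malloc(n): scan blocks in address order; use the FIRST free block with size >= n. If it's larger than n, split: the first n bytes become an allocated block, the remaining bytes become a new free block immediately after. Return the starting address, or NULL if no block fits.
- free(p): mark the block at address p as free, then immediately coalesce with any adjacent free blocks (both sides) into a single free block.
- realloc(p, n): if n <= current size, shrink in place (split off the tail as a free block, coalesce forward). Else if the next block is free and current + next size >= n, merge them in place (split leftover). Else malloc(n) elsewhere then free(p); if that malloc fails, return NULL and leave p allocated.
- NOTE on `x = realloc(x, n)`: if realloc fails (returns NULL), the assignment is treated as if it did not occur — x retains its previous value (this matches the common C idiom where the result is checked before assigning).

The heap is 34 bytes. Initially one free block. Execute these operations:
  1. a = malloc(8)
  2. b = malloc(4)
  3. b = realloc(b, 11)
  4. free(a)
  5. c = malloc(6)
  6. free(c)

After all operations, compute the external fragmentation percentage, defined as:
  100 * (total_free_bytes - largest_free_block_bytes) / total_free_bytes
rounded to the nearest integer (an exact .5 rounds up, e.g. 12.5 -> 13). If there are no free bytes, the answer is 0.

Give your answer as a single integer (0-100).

Op 1: a = malloc(8) -> a = 0; heap: [0-7 ALLOC][8-33 FREE]
Op 2: b = malloc(4) -> b = 8; heap: [0-7 ALLOC][8-11 ALLOC][12-33 FREE]
Op 3: b = realloc(b, 11) -> b = 8; heap: [0-7 ALLOC][8-18 ALLOC][19-33 FREE]
Op 4: free(a) -> (freed a); heap: [0-7 FREE][8-18 ALLOC][19-33 FREE]
Op 5: c = malloc(6) -> c = 0; heap: [0-5 ALLOC][6-7 FREE][8-18 ALLOC][19-33 FREE]
Op 6: free(c) -> (freed c); heap: [0-7 FREE][8-18 ALLOC][19-33 FREE]
Free blocks: [8 15] total_free=23 largest=15 -> 100*(23-15)/23 = 800/23 ≈ 34.783 -> rounds to 35

Answer: 35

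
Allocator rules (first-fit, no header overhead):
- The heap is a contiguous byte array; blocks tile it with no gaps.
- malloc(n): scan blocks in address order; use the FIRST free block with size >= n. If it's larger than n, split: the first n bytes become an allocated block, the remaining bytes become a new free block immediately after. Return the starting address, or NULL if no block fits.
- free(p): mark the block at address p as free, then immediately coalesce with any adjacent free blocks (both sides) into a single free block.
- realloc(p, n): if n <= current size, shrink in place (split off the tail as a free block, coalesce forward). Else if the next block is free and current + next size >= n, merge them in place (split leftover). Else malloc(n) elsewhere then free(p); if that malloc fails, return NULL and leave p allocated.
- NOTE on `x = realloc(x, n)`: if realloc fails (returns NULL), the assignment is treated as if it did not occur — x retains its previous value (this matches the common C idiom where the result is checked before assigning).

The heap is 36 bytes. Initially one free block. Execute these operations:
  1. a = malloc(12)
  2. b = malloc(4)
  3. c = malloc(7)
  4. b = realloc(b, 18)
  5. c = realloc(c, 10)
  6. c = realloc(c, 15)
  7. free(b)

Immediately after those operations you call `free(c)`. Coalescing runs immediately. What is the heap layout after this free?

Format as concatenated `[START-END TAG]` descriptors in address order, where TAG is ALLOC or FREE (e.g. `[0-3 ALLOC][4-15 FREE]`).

Op 1: a = malloc(12) -> a = 0; heap: [0-11 ALLOC][12-35 FREE]
Op 2: b = malloc(4) -> b = 12; heap: [0-11 ALLOC][12-15 ALLOC][16-35 FREE]
Op 3: c = malloc(7) -> c = 16; heap: [0-11 ALLOC][12-15 ALLOC][16-22 ALLOC][23-35 FREE]
Op 4: b = realloc(b, 18) -> NULL (b unchanged); heap: [0-11 ALLOC][12-15 ALLOC][16-22 ALLOC][23-35 FREE]
Op 5: c = realloc(c, 10) -> c = 16; heap: [0-11 ALLOC][12-15 ALLOC][16-25 ALLOC][26-35 FREE]
Op 6: c = realloc(c, 15) -> c = 16; heap: [0-11 ALLOC][12-15 ALLOC][16-30 ALLOC][31-35 FREE]
Op 7: free(b) -> (freed b); heap: [0-11 ALLOC][12-15 FREE][16-30 ALLOC][31-35 FREE]
free(c): c = 16 -> block [16-30 ALLOC]; mark free, coalesce with adjacent free neighbors -> [0-11 ALLOC][12-35 FREE]

Answer: [0-11 ALLOC][12-35 FREE]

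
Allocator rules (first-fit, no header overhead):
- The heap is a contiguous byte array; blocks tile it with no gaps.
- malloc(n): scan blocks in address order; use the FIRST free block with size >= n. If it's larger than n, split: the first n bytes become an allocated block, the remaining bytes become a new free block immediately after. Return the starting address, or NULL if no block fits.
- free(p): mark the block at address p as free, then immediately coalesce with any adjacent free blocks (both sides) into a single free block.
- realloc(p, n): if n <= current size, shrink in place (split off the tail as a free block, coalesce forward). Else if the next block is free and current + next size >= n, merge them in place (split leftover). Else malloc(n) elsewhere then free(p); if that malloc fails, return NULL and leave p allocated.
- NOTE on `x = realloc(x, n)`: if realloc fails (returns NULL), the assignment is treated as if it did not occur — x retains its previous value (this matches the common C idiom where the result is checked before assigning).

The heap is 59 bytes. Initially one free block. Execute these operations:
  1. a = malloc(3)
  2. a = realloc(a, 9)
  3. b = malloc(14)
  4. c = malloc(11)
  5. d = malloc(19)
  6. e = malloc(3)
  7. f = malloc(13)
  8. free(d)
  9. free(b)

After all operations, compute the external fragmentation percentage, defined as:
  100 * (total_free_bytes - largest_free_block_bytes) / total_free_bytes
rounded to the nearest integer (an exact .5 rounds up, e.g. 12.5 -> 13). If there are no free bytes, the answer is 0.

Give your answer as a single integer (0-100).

Op 1: a = malloc(3) -> a = 0; heap: [0-2 ALLOC][3-58 FREE]
Op 2: a = realloc(a, 9) -> a = 0; heap: [0-8 ALLOC][9-58 FREE]
Op 3: b = malloc(14) -> b = 9; heap: [0-8 ALLOC][9-22 ALLOC][23-58 FREE]
Op 4: c = malloc(11) -> c = 23; heap: [0-8 ALLOC][9-22 ALLOC][23-33 ALLOC][34-58 FREE]
Op 5: d = malloc(19) -> d = 34; heap: [0-8 ALLOC][9-22 ALLOC][23-33 ALLOC][34-52 ALLOC][53-58 FREE]
Op 6: e = malloc(3) -> e = 53; heap: [0-8 ALLOC][9-22 ALLOC][23-33 ALLOC][34-52 ALLOC][53-55 ALLOC][56-58 FREE]
Op 7: f = malloc(13) -> f = NULL; heap: [0-8 ALLOC][9-22 ALLOC][23-33 ALLOC][34-52 ALLOC][53-55 ALLOC][56-58 FREE]
Op 8: free(d) -> (freed d); heap: [0-8 ALLOC][9-22 ALLOC][23-33 ALLOC][34-52 FREE][53-55 ALLOC][56-58 FREE]
Op 9: free(b) -> (freed b); heap: [0-8 ALLOC][9-22 FREE][23-33 ALLOC][34-52 FREE][53-55 ALLOC][56-58 FREE]
Free blocks: [14 19 3] total_free=36 largest=19 -> 100*(36-19)/36 = 1700/36 ≈ 47.222 -> rounds to 47

Answer: 47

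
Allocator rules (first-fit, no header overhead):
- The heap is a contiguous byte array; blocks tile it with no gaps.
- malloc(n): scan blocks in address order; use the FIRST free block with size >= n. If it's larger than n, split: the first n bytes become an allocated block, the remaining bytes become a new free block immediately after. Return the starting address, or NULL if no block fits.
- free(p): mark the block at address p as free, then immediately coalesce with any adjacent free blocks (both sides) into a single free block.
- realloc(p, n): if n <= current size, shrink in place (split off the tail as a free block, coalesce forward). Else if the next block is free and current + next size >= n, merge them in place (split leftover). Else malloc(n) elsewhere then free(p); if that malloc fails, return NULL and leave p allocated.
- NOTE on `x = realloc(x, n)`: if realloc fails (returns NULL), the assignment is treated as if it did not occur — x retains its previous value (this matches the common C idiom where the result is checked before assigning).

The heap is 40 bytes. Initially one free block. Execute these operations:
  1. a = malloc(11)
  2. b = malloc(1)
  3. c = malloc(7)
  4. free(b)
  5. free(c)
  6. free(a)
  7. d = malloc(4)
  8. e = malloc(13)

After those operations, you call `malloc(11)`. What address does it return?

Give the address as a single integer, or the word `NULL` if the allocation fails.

Answer: 17

Derivation:
Op 1: a = malloc(11) -> a = 0; heap: [0-10 ALLOC][11-39 FREE]
Op 2: b = malloc(1) -> b = 11; heap: [0-10 ALLOC][11-11 ALLOC][12-39 FREE]
Op 3: c = malloc(7) -> c = 12; heap: [0-10 ALLOC][11-11 ALLOC][12-18 ALLOC][19-39 FREE]
Op 4: free(b) -> (freed b); heap: [0-10 ALLOC][11-11 FREE][12-18 ALLOC][19-39 FREE]
Op 5: free(c) -> (freed c); heap: [0-10 ALLOC][11-39 FREE]
Op 6: free(a) -> (freed a); heap: [0-39 FREE]
Op 7: d = malloc(4) -> d = 0; heap: [0-3 ALLOC][4-39 FREE]
Op 8: e = malloc(13) -> e = 4; heap: [0-3 ALLOC][4-16 ALLOC][17-39 FREE]
malloc(11): first-fit scan over [0-3 ALLOC][4-16 ALLOC][17-39 FREE] -> 17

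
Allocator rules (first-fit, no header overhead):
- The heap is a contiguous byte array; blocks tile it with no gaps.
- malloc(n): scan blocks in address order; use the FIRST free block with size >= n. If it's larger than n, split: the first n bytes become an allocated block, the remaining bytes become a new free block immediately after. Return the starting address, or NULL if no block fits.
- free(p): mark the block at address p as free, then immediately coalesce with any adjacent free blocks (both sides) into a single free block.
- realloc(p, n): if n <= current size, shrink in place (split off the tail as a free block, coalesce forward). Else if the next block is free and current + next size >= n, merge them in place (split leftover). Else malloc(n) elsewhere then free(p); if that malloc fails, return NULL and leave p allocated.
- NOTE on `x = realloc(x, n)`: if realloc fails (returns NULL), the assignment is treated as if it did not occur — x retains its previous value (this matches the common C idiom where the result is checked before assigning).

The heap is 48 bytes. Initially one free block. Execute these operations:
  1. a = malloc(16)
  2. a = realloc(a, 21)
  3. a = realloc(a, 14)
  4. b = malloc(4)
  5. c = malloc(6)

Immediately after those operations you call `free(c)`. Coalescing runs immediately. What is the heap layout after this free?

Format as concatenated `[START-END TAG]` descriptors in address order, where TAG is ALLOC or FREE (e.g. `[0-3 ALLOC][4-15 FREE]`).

Op 1: a = malloc(16) -> a = 0; heap: [0-15 ALLOC][16-47 FREE]
Op 2: a = realloc(a, 21) -> a = 0; heap: [0-20 ALLOC][21-47 FREE]
Op 3: a = realloc(a, 14) -> a = 0; heap: [0-13 ALLOC][14-47 FREE]
Op 4: b = malloc(4) -> b = 14; heap: [0-13 ALLOC][14-17 ALLOC][18-47 FREE]
Op 5: c = malloc(6) -> c = 18; heap: [0-13 ALLOC][14-17 ALLOC][18-23 ALLOC][24-47 FREE]
free(c): c = 18 -> block [18-23 ALLOC]; mark free, coalesce with adjacent free neighbors -> [0-13 ALLOC][14-17 ALLOC][18-47 FREE]

Answer: [0-13 ALLOC][14-17 ALLOC][18-47 FREE]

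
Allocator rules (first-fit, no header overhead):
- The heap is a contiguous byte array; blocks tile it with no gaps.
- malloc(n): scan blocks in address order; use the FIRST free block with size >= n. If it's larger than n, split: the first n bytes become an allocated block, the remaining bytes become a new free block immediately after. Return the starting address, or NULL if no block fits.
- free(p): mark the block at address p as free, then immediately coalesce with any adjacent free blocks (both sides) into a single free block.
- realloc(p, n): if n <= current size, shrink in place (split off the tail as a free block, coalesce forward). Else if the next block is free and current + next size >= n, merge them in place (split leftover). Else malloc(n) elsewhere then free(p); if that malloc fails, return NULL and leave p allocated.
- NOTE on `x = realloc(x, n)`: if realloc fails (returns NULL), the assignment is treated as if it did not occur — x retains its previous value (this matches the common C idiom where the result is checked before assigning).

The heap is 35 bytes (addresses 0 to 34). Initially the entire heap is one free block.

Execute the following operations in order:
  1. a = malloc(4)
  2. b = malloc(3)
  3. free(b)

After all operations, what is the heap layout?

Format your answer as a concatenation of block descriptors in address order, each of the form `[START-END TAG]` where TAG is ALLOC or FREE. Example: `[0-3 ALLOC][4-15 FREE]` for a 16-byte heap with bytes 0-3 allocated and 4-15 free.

Answer: [0-3 ALLOC][4-34 FREE]

Derivation:
Op 1: a = malloc(4) -> a = 0; heap: [0-3 ALLOC][4-34 FREE]
Op 2: b = malloc(3) -> b = 4; heap: [0-3 ALLOC][4-6 ALLOC][7-34 FREE]
Op 3: free(b) -> (freed b); heap: [0-3 ALLOC][4-34 FREE]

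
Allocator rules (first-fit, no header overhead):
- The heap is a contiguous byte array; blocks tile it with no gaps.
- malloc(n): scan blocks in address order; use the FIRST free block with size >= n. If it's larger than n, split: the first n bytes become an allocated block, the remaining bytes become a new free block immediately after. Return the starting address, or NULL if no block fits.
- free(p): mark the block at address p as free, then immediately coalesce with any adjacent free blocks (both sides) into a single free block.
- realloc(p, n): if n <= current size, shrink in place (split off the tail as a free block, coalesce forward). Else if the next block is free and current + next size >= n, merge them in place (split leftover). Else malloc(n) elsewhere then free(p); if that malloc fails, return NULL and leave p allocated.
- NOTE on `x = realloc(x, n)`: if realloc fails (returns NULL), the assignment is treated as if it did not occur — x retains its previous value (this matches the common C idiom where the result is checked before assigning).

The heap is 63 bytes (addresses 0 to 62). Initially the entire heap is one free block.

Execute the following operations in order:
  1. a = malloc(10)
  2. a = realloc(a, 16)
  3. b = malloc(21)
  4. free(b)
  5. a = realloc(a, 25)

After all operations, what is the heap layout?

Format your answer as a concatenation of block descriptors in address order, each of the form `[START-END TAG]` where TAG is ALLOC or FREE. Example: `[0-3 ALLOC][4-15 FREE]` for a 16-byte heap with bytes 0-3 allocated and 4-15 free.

Op 1: a = malloc(10) -> a = 0; heap: [0-9 ALLOC][10-62 FREE]
Op 2: a = realloc(a, 16) -> a = 0; heap: [0-15 ALLOC][16-62 FREE]
Op 3: b = malloc(21) -> b = 16; heap: [0-15 ALLOC][16-36 ALLOC][37-62 FREE]
Op 4: free(b) -> (freed b); heap: [0-15 ALLOC][16-62 FREE]
Op 5: a = realloc(a, 25) -> a = 0; heap: [0-24 ALLOC][25-62 FREE]

Answer: [0-24 ALLOC][25-62 FREE]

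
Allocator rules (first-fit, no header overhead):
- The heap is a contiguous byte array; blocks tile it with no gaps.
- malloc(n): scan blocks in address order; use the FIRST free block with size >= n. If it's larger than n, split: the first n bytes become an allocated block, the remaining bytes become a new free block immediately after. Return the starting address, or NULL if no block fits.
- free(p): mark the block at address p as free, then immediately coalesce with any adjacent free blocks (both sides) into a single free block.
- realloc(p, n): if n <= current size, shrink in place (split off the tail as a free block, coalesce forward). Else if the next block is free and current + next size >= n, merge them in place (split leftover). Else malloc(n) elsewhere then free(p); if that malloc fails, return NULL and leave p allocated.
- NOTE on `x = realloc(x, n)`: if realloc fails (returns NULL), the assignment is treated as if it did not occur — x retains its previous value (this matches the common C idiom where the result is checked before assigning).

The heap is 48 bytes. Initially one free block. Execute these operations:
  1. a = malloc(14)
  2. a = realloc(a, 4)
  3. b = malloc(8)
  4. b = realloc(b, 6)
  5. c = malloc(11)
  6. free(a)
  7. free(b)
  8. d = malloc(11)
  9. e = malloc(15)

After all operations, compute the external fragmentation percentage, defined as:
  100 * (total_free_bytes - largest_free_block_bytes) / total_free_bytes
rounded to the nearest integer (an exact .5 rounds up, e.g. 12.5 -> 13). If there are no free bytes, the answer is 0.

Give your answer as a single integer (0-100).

Op 1: a = malloc(14) -> a = 0; heap: [0-13 ALLOC][14-47 FREE]
Op 2: a = realloc(a, 4) -> a = 0; heap: [0-3 ALLOC][4-47 FREE]
Op 3: b = malloc(8) -> b = 4; heap: [0-3 ALLOC][4-11 ALLOC][12-47 FREE]
Op 4: b = realloc(b, 6) -> b = 4; heap: [0-3 ALLOC][4-9 ALLOC][10-47 FREE]
Op 5: c = malloc(11) -> c = 10; heap: [0-3 ALLOC][4-9 ALLOC][10-20 ALLOC][21-47 FREE]
Op 6: free(a) -> (freed a); heap: [0-3 FREE][4-9 ALLOC][10-20 ALLOC][21-47 FREE]
Op 7: free(b) -> (freed b); heap: [0-9 FREE][10-20 ALLOC][21-47 FREE]
Op 8: d = malloc(11) -> d = 21; heap: [0-9 FREE][10-20 ALLOC][21-31 ALLOC][32-47 FREE]
Op 9: e = malloc(15) -> e = 32; heap: [0-9 FREE][10-20 ALLOC][21-31 ALLOC][32-46 ALLOC][47-47 FREE]
Free blocks: [10 1] total_free=11 largest=10 -> 100*(11-10)/11 = 100/11 ≈ 9.091 -> rounds to 9

Answer: 9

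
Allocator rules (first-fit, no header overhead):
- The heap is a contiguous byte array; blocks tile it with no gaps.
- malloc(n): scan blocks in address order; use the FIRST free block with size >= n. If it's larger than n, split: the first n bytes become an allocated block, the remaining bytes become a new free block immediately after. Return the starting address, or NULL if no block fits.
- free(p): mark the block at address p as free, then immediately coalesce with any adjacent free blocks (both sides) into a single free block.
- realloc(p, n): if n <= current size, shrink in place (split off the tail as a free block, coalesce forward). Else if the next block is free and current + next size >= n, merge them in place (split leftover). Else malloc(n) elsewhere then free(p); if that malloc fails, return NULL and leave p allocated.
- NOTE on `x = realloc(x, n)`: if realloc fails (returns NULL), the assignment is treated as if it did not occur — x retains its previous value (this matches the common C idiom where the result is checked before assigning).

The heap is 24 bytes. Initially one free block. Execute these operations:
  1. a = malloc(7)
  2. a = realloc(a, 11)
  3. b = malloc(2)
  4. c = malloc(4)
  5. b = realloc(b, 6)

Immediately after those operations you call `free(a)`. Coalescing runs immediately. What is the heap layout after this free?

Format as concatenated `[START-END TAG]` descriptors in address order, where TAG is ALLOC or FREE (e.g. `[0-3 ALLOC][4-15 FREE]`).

Answer: [0-12 FREE][13-16 ALLOC][17-22 ALLOC][23-23 FREE]

Derivation:
Op 1: a = malloc(7) -> a = 0; heap: [0-6 ALLOC][7-23 FREE]
Op 2: a = realloc(a, 11) -> a = 0; heap: [0-10 ALLOC][11-23 FREE]
Op 3: b = malloc(2) -> b = 11; heap: [0-10 ALLOC][11-12 ALLOC][13-23 FREE]
Op 4: c = malloc(4) -> c = 13; heap: [0-10 ALLOC][11-12 ALLOC][13-16 ALLOC][17-23 FREE]
Op 5: b = realloc(b, 6) -> b = 17; heap: [0-10 ALLOC][11-12 FREE][13-16 ALLOC][17-22 ALLOC][23-23 FREE]
free(a): a = 0 -> block [0-10 ALLOC]; mark free, coalesce with adjacent free neighbors -> [0-12 FREE][13-16 ALLOC][17-22 ALLOC][23-23 FREE]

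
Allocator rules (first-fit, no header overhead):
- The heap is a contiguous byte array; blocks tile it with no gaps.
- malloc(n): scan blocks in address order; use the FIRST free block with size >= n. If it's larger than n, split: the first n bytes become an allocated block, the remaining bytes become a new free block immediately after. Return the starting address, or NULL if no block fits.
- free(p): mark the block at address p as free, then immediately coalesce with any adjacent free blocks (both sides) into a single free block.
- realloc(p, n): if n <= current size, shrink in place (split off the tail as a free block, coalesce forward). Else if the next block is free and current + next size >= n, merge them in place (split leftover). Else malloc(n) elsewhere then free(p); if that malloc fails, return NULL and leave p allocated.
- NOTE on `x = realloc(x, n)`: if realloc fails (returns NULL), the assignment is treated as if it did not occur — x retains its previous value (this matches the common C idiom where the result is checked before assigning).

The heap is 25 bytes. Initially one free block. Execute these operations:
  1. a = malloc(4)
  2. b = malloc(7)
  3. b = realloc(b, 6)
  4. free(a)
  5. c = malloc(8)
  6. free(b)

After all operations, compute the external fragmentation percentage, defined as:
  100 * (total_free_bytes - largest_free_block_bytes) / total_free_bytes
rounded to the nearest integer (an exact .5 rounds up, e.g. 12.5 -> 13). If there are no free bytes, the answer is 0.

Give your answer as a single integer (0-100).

Answer: 41

Derivation:
Op 1: a = malloc(4) -> a = 0; heap: [0-3 ALLOC][4-24 FREE]
Op 2: b = malloc(7) -> b = 4; heap: [0-3 ALLOC][4-10 ALLOC][11-24 FREE]
Op 3: b = realloc(b, 6) -> b = 4; heap: [0-3 ALLOC][4-9 ALLOC][10-24 FREE]
Op 4: free(a) -> (freed a); heap: [0-3 FREE][4-9 ALLOC][10-24 FREE]
Op 5: c = malloc(8) -> c = 10; heap: [0-3 FREE][4-9 ALLOC][10-17 ALLOC][18-24 FREE]
Op 6: free(b) -> (freed b); heap: [0-9 FREE][10-17 ALLOC][18-24 FREE]
Free blocks: [10 7] total_free=17 largest=10 -> 100*(17-10)/17 = 700/17 ≈ 41.176 -> rounds to 41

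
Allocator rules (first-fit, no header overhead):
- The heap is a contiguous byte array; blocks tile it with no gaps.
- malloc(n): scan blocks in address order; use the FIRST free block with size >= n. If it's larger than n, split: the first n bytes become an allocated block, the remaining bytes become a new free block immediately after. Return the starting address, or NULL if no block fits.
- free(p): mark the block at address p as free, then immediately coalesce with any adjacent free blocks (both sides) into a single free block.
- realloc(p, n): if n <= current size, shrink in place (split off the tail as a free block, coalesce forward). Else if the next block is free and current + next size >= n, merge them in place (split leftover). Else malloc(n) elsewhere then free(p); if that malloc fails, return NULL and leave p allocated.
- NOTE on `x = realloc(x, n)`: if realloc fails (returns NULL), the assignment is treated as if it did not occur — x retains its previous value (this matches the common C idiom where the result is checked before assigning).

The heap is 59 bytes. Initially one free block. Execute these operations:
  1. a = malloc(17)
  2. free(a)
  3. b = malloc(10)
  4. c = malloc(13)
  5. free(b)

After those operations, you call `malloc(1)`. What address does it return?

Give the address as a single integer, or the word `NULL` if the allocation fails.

Op 1: a = malloc(17) -> a = 0; heap: [0-16 ALLOC][17-58 FREE]
Op 2: free(a) -> (freed a); heap: [0-58 FREE]
Op 3: b = malloc(10) -> b = 0; heap: [0-9 ALLOC][10-58 FREE]
Op 4: c = malloc(13) -> c = 10; heap: [0-9 ALLOC][10-22 ALLOC][23-58 FREE]
Op 5: free(b) -> (freed b); heap: [0-9 FREE][10-22 ALLOC][23-58 FREE]
malloc(1): first-fit scan over [0-9 FREE][10-22 ALLOC][23-58 FREE] -> 0

Answer: 0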